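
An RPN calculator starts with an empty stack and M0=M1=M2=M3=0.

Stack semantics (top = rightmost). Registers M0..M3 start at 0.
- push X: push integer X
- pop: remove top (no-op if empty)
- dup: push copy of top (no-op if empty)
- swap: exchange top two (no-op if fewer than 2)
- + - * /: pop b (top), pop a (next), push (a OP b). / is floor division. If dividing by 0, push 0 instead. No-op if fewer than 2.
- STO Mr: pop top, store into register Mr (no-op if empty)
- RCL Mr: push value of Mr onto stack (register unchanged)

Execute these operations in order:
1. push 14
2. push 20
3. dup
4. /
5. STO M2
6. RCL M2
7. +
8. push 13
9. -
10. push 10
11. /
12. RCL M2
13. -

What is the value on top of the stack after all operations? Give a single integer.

Answer: -1

Derivation:
After op 1 (push 14): stack=[14] mem=[0,0,0,0]
After op 2 (push 20): stack=[14,20] mem=[0,0,0,0]
After op 3 (dup): stack=[14,20,20] mem=[0,0,0,0]
After op 4 (/): stack=[14,1] mem=[0,0,0,0]
After op 5 (STO M2): stack=[14] mem=[0,0,1,0]
After op 6 (RCL M2): stack=[14,1] mem=[0,0,1,0]
After op 7 (+): stack=[15] mem=[0,0,1,0]
After op 8 (push 13): stack=[15,13] mem=[0,0,1,0]
After op 9 (-): stack=[2] mem=[0,0,1,0]
After op 10 (push 10): stack=[2,10] mem=[0,0,1,0]
After op 11 (/): stack=[0] mem=[0,0,1,0]
After op 12 (RCL M2): stack=[0,1] mem=[0,0,1,0]
After op 13 (-): stack=[-1] mem=[0,0,1,0]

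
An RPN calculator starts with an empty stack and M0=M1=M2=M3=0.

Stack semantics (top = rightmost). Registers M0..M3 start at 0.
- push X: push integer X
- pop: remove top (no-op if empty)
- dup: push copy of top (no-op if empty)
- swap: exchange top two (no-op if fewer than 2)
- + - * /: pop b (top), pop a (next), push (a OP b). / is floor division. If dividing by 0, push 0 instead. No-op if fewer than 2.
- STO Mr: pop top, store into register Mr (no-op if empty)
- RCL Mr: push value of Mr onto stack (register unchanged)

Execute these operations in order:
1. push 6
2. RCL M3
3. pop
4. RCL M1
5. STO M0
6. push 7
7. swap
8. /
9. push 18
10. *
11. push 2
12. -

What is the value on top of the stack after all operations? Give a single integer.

Answer: 16

Derivation:
After op 1 (push 6): stack=[6] mem=[0,0,0,0]
After op 2 (RCL M3): stack=[6,0] mem=[0,0,0,0]
After op 3 (pop): stack=[6] mem=[0,0,0,0]
After op 4 (RCL M1): stack=[6,0] mem=[0,0,0,0]
After op 5 (STO M0): stack=[6] mem=[0,0,0,0]
After op 6 (push 7): stack=[6,7] mem=[0,0,0,0]
After op 7 (swap): stack=[7,6] mem=[0,0,0,0]
After op 8 (/): stack=[1] mem=[0,0,0,0]
After op 9 (push 18): stack=[1,18] mem=[0,0,0,0]
After op 10 (*): stack=[18] mem=[0,0,0,0]
After op 11 (push 2): stack=[18,2] mem=[0,0,0,0]
After op 12 (-): stack=[16] mem=[0,0,0,0]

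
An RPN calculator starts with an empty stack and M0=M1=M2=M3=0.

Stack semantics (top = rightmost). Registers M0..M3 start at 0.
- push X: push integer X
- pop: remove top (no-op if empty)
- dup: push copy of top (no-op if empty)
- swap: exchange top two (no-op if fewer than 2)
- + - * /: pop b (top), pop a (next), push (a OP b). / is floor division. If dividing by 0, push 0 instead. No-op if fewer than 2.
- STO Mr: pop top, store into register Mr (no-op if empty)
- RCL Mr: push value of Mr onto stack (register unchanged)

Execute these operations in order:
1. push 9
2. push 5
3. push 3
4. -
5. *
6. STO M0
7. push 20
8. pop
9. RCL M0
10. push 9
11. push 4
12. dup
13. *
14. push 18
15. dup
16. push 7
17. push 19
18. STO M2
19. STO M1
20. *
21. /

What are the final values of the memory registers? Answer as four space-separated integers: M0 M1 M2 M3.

Answer: 18 7 19 0

Derivation:
After op 1 (push 9): stack=[9] mem=[0,0,0,0]
After op 2 (push 5): stack=[9,5] mem=[0,0,0,0]
After op 3 (push 3): stack=[9,5,3] mem=[0,0,0,0]
After op 4 (-): stack=[9,2] mem=[0,0,0,0]
After op 5 (*): stack=[18] mem=[0,0,0,0]
After op 6 (STO M0): stack=[empty] mem=[18,0,0,0]
After op 7 (push 20): stack=[20] mem=[18,0,0,0]
After op 8 (pop): stack=[empty] mem=[18,0,0,0]
After op 9 (RCL M0): stack=[18] mem=[18,0,0,0]
After op 10 (push 9): stack=[18,9] mem=[18,0,0,0]
After op 11 (push 4): stack=[18,9,4] mem=[18,0,0,0]
After op 12 (dup): stack=[18,9,4,4] mem=[18,0,0,0]
After op 13 (*): stack=[18,9,16] mem=[18,0,0,0]
After op 14 (push 18): stack=[18,9,16,18] mem=[18,0,0,0]
After op 15 (dup): stack=[18,9,16,18,18] mem=[18,0,0,0]
After op 16 (push 7): stack=[18,9,16,18,18,7] mem=[18,0,0,0]
After op 17 (push 19): stack=[18,9,16,18,18,7,19] mem=[18,0,0,0]
After op 18 (STO M2): stack=[18,9,16,18,18,7] mem=[18,0,19,0]
After op 19 (STO M1): stack=[18,9,16,18,18] mem=[18,7,19,0]
After op 20 (*): stack=[18,9,16,324] mem=[18,7,19,0]
After op 21 (/): stack=[18,9,0] mem=[18,7,19,0]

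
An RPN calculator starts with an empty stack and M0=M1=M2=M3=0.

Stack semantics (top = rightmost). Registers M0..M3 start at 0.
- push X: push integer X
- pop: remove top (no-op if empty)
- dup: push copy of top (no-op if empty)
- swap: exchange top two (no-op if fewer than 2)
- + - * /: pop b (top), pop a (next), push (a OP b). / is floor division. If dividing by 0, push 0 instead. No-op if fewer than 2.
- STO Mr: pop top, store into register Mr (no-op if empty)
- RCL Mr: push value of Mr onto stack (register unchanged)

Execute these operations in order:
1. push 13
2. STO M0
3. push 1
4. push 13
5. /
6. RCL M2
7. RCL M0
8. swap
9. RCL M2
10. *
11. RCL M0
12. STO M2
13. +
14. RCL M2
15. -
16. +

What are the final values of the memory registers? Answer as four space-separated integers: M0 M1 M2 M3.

After op 1 (push 13): stack=[13] mem=[0,0,0,0]
After op 2 (STO M0): stack=[empty] mem=[13,0,0,0]
After op 3 (push 1): stack=[1] mem=[13,0,0,0]
After op 4 (push 13): stack=[1,13] mem=[13,0,0,0]
After op 5 (/): stack=[0] mem=[13,0,0,0]
After op 6 (RCL M2): stack=[0,0] mem=[13,0,0,0]
After op 7 (RCL M0): stack=[0,0,13] mem=[13,0,0,0]
After op 8 (swap): stack=[0,13,0] mem=[13,0,0,0]
After op 9 (RCL M2): stack=[0,13,0,0] mem=[13,0,0,0]
After op 10 (*): stack=[0,13,0] mem=[13,0,0,0]
After op 11 (RCL M0): stack=[0,13,0,13] mem=[13,0,0,0]
After op 12 (STO M2): stack=[0,13,0] mem=[13,0,13,0]
After op 13 (+): stack=[0,13] mem=[13,0,13,0]
After op 14 (RCL M2): stack=[0,13,13] mem=[13,0,13,0]
After op 15 (-): stack=[0,0] mem=[13,0,13,0]
After op 16 (+): stack=[0] mem=[13,0,13,0]

Answer: 13 0 13 0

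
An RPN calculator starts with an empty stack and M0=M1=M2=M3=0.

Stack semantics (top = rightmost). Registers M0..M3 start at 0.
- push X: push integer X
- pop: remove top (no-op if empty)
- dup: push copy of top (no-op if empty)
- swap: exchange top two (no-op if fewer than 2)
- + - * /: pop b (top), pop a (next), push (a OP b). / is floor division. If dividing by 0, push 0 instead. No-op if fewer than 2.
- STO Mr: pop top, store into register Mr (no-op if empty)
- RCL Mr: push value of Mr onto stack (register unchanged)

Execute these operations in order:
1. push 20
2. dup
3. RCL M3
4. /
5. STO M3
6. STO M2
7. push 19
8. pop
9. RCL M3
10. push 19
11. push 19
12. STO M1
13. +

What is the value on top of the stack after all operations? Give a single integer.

After op 1 (push 20): stack=[20] mem=[0,0,0,0]
After op 2 (dup): stack=[20,20] mem=[0,0,0,0]
After op 3 (RCL M3): stack=[20,20,0] mem=[0,0,0,0]
After op 4 (/): stack=[20,0] mem=[0,0,0,0]
After op 5 (STO M3): stack=[20] mem=[0,0,0,0]
After op 6 (STO M2): stack=[empty] mem=[0,0,20,0]
After op 7 (push 19): stack=[19] mem=[0,0,20,0]
After op 8 (pop): stack=[empty] mem=[0,0,20,0]
After op 9 (RCL M3): stack=[0] mem=[0,0,20,0]
After op 10 (push 19): stack=[0,19] mem=[0,0,20,0]
After op 11 (push 19): stack=[0,19,19] mem=[0,0,20,0]
After op 12 (STO M1): stack=[0,19] mem=[0,19,20,0]
After op 13 (+): stack=[19] mem=[0,19,20,0]

Answer: 19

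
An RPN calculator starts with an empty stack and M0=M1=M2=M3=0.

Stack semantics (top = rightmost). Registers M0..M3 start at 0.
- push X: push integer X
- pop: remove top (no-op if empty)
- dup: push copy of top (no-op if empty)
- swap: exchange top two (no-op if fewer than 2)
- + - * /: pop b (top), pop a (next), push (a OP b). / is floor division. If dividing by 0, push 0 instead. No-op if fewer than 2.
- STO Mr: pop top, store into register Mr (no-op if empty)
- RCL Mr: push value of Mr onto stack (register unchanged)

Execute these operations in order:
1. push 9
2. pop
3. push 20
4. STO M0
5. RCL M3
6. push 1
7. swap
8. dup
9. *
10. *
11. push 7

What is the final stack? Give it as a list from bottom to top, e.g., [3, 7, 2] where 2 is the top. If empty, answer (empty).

Answer: [0, 7]

Derivation:
After op 1 (push 9): stack=[9] mem=[0,0,0,0]
After op 2 (pop): stack=[empty] mem=[0,0,0,0]
After op 3 (push 20): stack=[20] mem=[0,0,0,0]
After op 4 (STO M0): stack=[empty] mem=[20,0,0,0]
After op 5 (RCL M3): stack=[0] mem=[20,0,0,0]
After op 6 (push 1): stack=[0,1] mem=[20,0,0,0]
After op 7 (swap): stack=[1,0] mem=[20,0,0,0]
After op 8 (dup): stack=[1,0,0] mem=[20,0,0,0]
After op 9 (*): stack=[1,0] mem=[20,0,0,0]
After op 10 (*): stack=[0] mem=[20,0,0,0]
After op 11 (push 7): stack=[0,7] mem=[20,0,0,0]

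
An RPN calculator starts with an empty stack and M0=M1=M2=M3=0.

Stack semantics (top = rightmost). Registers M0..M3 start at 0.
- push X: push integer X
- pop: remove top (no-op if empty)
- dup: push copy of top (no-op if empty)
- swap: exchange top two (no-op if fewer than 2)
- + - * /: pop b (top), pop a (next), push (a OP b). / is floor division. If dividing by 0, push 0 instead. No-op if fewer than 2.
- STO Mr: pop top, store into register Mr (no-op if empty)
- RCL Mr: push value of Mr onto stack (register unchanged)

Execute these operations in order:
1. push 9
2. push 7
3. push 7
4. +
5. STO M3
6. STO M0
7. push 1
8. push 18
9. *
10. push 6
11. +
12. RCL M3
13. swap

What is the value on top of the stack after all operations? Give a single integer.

Answer: 24

Derivation:
After op 1 (push 9): stack=[9] mem=[0,0,0,0]
After op 2 (push 7): stack=[9,7] mem=[0,0,0,0]
After op 3 (push 7): stack=[9,7,7] mem=[0,0,0,0]
After op 4 (+): stack=[9,14] mem=[0,0,0,0]
After op 5 (STO M3): stack=[9] mem=[0,0,0,14]
After op 6 (STO M0): stack=[empty] mem=[9,0,0,14]
After op 7 (push 1): stack=[1] mem=[9,0,0,14]
After op 8 (push 18): stack=[1,18] mem=[9,0,0,14]
After op 9 (*): stack=[18] mem=[9,0,0,14]
After op 10 (push 6): stack=[18,6] mem=[9,0,0,14]
After op 11 (+): stack=[24] mem=[9,0,0,14]
After op 12 (RCL M3): stack=[24,14] mem=[9,0,0,14]
After op 13 (swap): stack=[14,24] mem=[9,0,0,14]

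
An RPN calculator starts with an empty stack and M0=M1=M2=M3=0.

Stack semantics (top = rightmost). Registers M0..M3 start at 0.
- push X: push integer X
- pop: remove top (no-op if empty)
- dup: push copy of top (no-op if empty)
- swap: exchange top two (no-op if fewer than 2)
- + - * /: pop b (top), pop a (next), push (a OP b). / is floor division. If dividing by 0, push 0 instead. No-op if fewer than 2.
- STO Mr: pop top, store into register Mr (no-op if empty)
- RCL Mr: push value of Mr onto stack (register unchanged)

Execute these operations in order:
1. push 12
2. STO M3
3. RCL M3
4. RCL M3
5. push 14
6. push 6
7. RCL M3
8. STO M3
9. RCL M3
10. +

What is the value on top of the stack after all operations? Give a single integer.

After op 1 (push 12): stack=[12] mem=[0,0,0,0]
After op 2 (STO M3): stack=[empty] mem=[0,0,0,12]
After op 3 (RCL M3): stack=[12] mem=[0,0,0,12]
After op 4 (RCL M3): stack=[12,12] mem=[0,0,0,12]
After op 5 (push 14): stack=[12,12,14] mem=[0,0,0,12]
After op 6 (push 6): stack=[12,12,14,6] mem=[0,0,0,12]
After op 7 (RCL M3): stack=[12,12,14,6,12] mem=[0,0,0,12]
After op 8 (STO M3): stack=[12,12,14,6] mem=[0,0,0,12]
After op 9 (RCL M3): stack=[12,12,14,6,12] mem=[0,0,0,12]
After op 10 (+): stack=[12,12,14,18] mem=[0,0,0,12]

Answer: 18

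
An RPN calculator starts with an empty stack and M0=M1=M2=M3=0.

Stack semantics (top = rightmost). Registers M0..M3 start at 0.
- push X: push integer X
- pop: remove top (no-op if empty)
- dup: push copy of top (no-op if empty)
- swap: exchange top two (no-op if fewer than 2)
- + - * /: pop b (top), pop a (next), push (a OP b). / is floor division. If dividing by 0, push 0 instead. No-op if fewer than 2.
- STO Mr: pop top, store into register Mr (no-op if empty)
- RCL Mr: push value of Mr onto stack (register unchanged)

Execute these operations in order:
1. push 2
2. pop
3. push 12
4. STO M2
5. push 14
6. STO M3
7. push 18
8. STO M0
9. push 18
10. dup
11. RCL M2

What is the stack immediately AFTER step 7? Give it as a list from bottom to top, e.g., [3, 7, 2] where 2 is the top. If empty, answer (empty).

After op 1 (push 2): stack=[2] mem=[0,0,0,0]
After op 2 (pop): stack=[empty] mem=[0,0,0,0]
After op 3 (push 12): stack=[12] mem=[0,0,0,0]
After op 4 (STO M2): stack=[empty] mem=[0,0,12,0]
After op 5 (push 14): stack=[14] mem=[0,0,12,0]
After op 6 (STO M3): stack=[empty] mem=[0,0,12,14]
After op 7 (push 18): stack=[18] mem=[0,0,12,14]

[18]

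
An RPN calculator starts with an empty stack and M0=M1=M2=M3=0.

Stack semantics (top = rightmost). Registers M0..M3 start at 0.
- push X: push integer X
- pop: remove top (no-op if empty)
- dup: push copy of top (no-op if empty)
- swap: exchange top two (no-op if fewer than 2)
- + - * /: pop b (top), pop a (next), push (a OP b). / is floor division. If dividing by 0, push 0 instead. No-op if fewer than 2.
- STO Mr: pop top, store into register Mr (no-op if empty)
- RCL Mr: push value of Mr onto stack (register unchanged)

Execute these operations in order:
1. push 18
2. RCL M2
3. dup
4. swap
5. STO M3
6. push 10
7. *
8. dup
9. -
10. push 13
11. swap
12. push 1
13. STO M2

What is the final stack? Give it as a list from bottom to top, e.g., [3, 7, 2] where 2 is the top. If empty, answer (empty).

After op 1 (push 18): stack=[18] mem=[0,0,0,0]
After op 2 (RCL M2): stack=[18,0] mem=[0,0,0,0]
After op 3 (dup): stack=[18,0,0] mem=[0,0,0,0]
After op 4 (swap): stack=[18,0,0] mem=[0,0,0,0]
After op 5 (STO M3): stack=[18,0] mem=[0,0,0,0]
After op 6 (push 10): stack=[18,0,10] mem=[0,0,0,0]
After op 7 (*): stack=[18,0] mem=[0,0,0,0]
After op 8 (dup): stack=[18,0,0] mem=[0,0,0,0]
After op 9 (-): stack=[18,0] mem=[0,0,0,0]
After op 10 (push 13): stack=[18,0,13] mem=[0,0,0,0]
After op 11 (swap): stack=[18,13,0] mem=[0,0,0,0]
After op 12 (push 1): stack=[18,13,0,1] mem=[0,0,0,0]
After op 13 (STO M2): stack=[18,13,0] mem=[0,0,1,0]

Answer: [18, 13, 0]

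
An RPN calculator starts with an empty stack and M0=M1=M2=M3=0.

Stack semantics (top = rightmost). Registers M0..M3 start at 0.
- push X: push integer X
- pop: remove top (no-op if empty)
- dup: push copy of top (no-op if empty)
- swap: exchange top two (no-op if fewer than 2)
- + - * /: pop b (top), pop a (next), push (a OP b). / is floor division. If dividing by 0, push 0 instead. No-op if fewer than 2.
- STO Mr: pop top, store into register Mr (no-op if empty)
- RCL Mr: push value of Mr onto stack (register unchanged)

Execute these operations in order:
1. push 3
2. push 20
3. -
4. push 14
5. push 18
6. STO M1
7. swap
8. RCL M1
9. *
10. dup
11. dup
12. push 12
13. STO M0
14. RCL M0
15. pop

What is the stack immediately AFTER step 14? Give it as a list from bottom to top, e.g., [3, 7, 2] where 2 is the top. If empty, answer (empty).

After op 1 (push 3): stack=[3] mem=[0,0,0,0]
After op 2 (push 20): stack=[3,20] mem=[0,0,0,0]
After op 3 (-): stack=[-17] mem=[0,0,0,0]
After op 4 (push 14): stack=[-17,14] mem=[0,0,0,0]
After op 5 (push 18): stack=[-17,14,18] mem=[0,0,0,0]
After op 6 (STO M1): stack=[-17,14] mem=[0,18,0,0]
After op 7 (swap): stack=[14,-17] mem=[0,18,0,0]
After op 8 (RCL M1): stack=[14,-17,18] mem=[0,18,0,0]
After op 9 (*): stack=[14,-306] mem=[0,18,0,0]
After op 10 (dup): stack=[14,-306,-306] mem=[0,18,0,0]
After op 11 (dup): stack=[14,-306,-306,-306] mem=[0,18,0,0]
After op 12 (push 12): stack=[14,-306,-306,-306,12] mem=[0,18,0,0]
After op 13 (STO M0): stack=[14,-306,-306,-306] mem=[12,18,0,0]
After op 14 (RCL M0): stack=[14,-306,-306,-306,12] mem=[12,18,0,0]

[14, -306, -306, -306, 12]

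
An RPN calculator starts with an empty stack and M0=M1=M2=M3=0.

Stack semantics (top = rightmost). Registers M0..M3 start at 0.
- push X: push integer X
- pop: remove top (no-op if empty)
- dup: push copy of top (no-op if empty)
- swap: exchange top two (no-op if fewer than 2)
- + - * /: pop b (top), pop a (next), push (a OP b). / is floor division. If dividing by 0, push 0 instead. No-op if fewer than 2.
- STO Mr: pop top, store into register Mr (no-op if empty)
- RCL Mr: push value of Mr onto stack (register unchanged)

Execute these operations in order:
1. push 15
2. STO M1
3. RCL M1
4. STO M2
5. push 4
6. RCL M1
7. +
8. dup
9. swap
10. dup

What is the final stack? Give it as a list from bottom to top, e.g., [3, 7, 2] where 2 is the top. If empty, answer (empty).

Answer: [19, 19, 19]

Derivation:
After op 1 (push 15): stack=[15] mem=[0,0,0,0]
After op 2 (STO M1): stack=[empty] mem=[0,15,0,0]
After op 3 (RCL M1): stack=[15] mem=[0,15,0,0]
After op 4 (STO M2): stack=[empty] mem=[0,15,15,0]
After op 5 (push 4): stack=[4] mem=[0,15,15,0]
After op 6 (RCL M1): stack=[4,15] mem=[0,15,15,0]
After op 7 (+): stack=[19] mem=[0,15,15,0]
After op 8 (dup): stack=[19,19] mem=[0,15,15,0]
After op 9 (swap): stack=[19,19] mem=[0,15,15,0]
After op 10 (dup): stack=[19,19,19] mem=[0,15,15,0]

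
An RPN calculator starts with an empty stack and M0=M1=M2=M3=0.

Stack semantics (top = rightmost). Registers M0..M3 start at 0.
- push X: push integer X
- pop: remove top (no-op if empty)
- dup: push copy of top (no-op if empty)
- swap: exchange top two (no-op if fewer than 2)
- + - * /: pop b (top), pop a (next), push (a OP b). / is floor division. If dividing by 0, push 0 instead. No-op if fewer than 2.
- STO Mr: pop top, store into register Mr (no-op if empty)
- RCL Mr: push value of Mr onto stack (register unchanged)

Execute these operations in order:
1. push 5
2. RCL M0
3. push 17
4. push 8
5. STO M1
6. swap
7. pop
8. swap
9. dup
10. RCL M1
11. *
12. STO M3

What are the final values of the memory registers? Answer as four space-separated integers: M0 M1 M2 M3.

After op 1 (push 5): stack=[5] mem=[0,0,0,0]
After op 2 (RCL M0): stack=[5,0] mem=[0,0,0,0]
After op 3 (push 17): stack=[5,0,17] mem=[0,0,0,0]
After op 4 (push 8): stack=[5,0,17,8] mem=[0,0,0,0]
After op 5 (STO M1): stack=[5,0,17] mem=[0,8,0,0]
After op 6 (swap): stack=[5,17,0] mem=[0,8,0,0]
After op 7 (pop): stack=[5,17] mem=[0,8,0,0]
After op 8 (swap): stack=[17,5] mem=[0,8,0,0]
After op 9 (dup): stack=[17,5,5] mem=[0,8,0,0]
After op 10 (RCL M1): stack=[17,5,5,8] mem=[0,8,0,0]
After op 11 (*): stack=[17,5,40] mem=[0,8,0,0]
After op 12 (STO M3): stack=[17,5] mem=[0,8,0,40]

Answer: 0 8 0 40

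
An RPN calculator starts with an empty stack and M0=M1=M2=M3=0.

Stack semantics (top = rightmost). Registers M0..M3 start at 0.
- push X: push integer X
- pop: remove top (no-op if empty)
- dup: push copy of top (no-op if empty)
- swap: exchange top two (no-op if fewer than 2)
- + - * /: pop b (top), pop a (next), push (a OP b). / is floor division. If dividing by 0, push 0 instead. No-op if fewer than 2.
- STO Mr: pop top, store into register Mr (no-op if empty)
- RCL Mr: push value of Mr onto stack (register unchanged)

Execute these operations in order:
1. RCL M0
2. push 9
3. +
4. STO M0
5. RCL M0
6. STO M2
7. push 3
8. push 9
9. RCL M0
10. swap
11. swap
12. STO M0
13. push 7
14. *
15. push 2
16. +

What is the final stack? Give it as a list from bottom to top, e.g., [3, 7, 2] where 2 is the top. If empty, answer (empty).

Answer: [3, 65]

Derivation:
After op 1 (RCL M0): stack=[0] mem=[0,0,0,0]
After op 2 (push 9): stack=[0,9] mem=[0,0,0,0]
After op 3 (+): stack=[9] mem=[0,0,0,0]
After op 4 (STO M0): stack=[empty] mem=[9,0,0,0]
After op 5 (RCL M0): stack=[9] mem=[9,0,0,0]
After op 6 (STO M2): stack=[empty] mem=[9,0,9,0]
After op 7 (push 3): stack=[3] mem=[9,0,9,0]
After op 8 (push 9): stack=[3,9] mem=[9,0,9,0]
After op 9 (RCL M0): stack=[3,9,9] mem=[9,0,9,0]
After op 10 (swap): stack=[3,9,9] mem=[9,0,9,0]
After op 11 (swap): stack=[3,9,9] mem=[9,0,9,0]
After op 12 (STO M0): stack=[3,9] mem=[9,0,9,0]
After op 13 (push 7): stack=[3,9,7] mem=[9,0,9,0]
After op 14 (*): stack=[3,63] mem=[9,0,9,0]
After op 15 (push 2): stack=[3,63,2] mem=[9,0,9,0]
After op 16 (+): stack=[3,65] mem=[9,0,9,0]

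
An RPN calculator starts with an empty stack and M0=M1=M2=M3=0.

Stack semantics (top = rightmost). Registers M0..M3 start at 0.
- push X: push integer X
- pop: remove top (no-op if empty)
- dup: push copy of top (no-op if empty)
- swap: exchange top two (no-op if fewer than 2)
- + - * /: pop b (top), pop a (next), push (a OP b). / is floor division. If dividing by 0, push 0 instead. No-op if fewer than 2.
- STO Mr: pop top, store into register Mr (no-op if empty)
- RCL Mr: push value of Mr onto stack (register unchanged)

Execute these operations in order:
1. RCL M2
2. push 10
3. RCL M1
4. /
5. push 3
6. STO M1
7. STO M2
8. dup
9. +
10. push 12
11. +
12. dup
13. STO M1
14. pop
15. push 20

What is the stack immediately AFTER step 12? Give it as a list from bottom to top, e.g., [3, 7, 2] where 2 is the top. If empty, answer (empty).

After op 1 (RCL M2): stack=[0] mem=[0,0,0,0]
After op 2 (push 10): stack=[0,10] mem=[0,0,0,0]
After op 3 (RCL M1): stack=[0,10,0] mem=[0,0,0,0]
After op 4 (/): stack=[0,0] mem=[0,0,0,0]
After op 5 (push 3): stack=[0,0,3] mem=[0,0,0,0]
After op 6 (STO M1): stack=[0,0] mem=[0,3,0,0]
After op 7 (STO M2): stack=[0] mem=[0,3,0,0]
After op 8 (dup): stack=[0,0] mem=[0,3,0,0]
After op 9 (+): stack=[0] mem=[0,3,0,0]
After op 10 (push 12): stack=[0,12] mem=[0,3,0,0]
After op 11 (+): stack=[12] mem=[0,3,0,0]
After op 12 (dup): stack=[12,12] mem=[0,3,0,0]

[12, 12]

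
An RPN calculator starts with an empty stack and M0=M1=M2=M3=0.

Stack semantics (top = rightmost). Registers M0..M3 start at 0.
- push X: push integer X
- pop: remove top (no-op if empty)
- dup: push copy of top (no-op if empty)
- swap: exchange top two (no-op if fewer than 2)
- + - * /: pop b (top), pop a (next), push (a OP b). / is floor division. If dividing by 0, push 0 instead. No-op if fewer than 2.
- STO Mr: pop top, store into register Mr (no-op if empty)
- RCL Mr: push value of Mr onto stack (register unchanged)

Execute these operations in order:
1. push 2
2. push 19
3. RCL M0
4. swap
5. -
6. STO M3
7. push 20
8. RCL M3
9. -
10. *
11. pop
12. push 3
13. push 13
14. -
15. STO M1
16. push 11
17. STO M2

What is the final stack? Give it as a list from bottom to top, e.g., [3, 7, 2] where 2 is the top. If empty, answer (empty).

Answer: (empty)

Derivation:
After op 1 (push 2): stack=[2] mem=[0,0,0,0]
After op 2 (push 19): stack=[2,19] mem=[0,0,0,0]
After op 3 (RCL M0): stack=[2,19,0] mem=[0,0,0,0]
After op 4 (swap): stack=[2,0,19] mem=[0,0,0,0]
After op 5 (-): stack=[2,-19] mem=[0,0,0,0]
After op 6 (STO M3): stack=[2] mem=[0,0,0,-19]
After op 7 (push 20): stack=[2,20] mem=[0,0,0,-19]
After op 8 (RCL M3): stack=[2,20,-19] mem=[0,0,0,-19]
After op 9 (-): stack=[2,39] mem=[0,0,0,-19]
After op 10 (*): stack=[78] mem=[0,0,0,-19]
After op 11 (pop): stack=[empty] mem=[0,0,0,-19]
After op 12 (push 3): stack=[3] mem=[0,0,0,-19]
After op 13 (push 13): stack=[3,13] mem=[0,0,0,-19]
After op 14 (-): stack=[-10] mem=[0,0,0,-19]
After op 15 (STO M1): stack=[empty] mem=[0,-10,0,-19]
After op 16 (push 11): stack=[11] mem=[0,-10,0,-19]
After op 17 (STO M2): stack=[empty] mem=[0,-10,11,-19]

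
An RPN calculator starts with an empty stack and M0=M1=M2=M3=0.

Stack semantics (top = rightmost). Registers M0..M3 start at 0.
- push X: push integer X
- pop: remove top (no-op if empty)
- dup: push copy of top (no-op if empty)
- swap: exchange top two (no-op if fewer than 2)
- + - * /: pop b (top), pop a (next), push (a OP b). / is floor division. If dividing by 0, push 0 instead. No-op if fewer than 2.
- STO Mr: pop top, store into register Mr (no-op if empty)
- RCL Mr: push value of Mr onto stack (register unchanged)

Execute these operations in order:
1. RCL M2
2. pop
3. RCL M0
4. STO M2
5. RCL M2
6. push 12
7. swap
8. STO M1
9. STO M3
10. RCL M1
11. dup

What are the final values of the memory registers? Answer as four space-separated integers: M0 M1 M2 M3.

After op 1 (RCL M2): stack=[0] mem=[0,0,0,0]
After op 2 (pop): stack=[empty] mem=[0,0,0,0]
After op 3 (RCL M0): stack=[0] mem=[0,0,0,0]
After op 4 (STO M2): stack=[empty] mem=[0,0,0,0]
After op 5 (RCL M2): stack=[0] mem=[0,0,0,0]
After op 6 (push 12): stack=[0,12] mem=[0,0,0,0]
After op 7 (swap): stack=[12,0] mem=[0,0,0,0]
After op 8 (STO M1): stack=[12] mem=[0,0,0,0]
After op 9 (STO M3): stack=[empty] mem=[0,0,0,12]
After op 10 (RCL M1): stack=[0] mem=[0,0,0,12]
After op 11 (dup): stack=[0,0] mem=[0,0,0,12]

Answer: 0 0 0 12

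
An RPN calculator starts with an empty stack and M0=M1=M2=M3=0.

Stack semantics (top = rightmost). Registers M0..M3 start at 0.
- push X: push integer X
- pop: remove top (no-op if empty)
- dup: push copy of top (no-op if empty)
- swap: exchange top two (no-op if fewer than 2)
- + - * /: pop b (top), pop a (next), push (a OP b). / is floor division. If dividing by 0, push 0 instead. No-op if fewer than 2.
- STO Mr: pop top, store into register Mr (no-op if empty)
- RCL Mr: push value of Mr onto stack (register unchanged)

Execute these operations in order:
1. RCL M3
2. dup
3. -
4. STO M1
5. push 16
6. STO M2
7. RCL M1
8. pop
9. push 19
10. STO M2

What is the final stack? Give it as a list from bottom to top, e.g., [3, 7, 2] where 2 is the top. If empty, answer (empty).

After op 1 (RCL M3): stack=[0] mem=[0,0,0,0]
After op 2 (dup): stack=[0,0] mem=[0,0,0,0]
After op 3 (-): stack=[0] mem=[0,0,0,0]
After op 4 (STO M1): stack=[empty] mem=[0,0,0,0]
After op 5 (push 16): stack=[16] mem=[0,0,0,0]
After op 6 (STO M2): stack=[empty] mem=[0,0,16,0]
After op 7 (RCL M1): stack=[0] mem=[0,0,16,0]
After op 8 (pop): stack=[empty] mem=[0,0,16,0]
After op 9 (push 19): stack=[19] mem=[0,0,16,0]
After op 10 (STO M2): stack=[empty] mem=[0,0,19,0]

Answer: (empty)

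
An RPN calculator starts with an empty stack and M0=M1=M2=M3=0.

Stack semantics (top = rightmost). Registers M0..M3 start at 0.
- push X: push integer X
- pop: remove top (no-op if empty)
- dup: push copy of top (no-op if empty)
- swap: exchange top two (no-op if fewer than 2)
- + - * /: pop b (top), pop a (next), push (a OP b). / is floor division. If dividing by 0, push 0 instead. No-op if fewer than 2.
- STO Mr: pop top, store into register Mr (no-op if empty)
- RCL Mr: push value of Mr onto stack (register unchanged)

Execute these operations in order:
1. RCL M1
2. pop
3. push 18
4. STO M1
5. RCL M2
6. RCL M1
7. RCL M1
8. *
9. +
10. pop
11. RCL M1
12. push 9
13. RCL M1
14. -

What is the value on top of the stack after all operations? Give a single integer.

After op 1 (RCL M1): stack=[0] mem=[0,0,0,0]
After op 2 (pop): stack=[empty] mem=[0,0,0,0]
After op 3 (push 18): stack=[18] mem=[0,0,0,0]
After op 4 (STO M1): stack=[empty] mem=[0,18,0,0]
After op 5 (RCL M2): stack=[0] mem=[0,18,0,0]
After op 6 (RCL M1): stack=[0,18] mem=[0,18,0,0]
After op 7 (RCL M1): stack=[0,18,18] mem=[0,18,0,0]
After op 8 (*): stack=[0,324] mem=[0,18,0,0]
After op 9 (+): stack=[324] mem=[0,18,0,0]
After op 10 (pop): stack=[empty] mem=[0,18,0,0]
After op 11 (RCL M1): stack=[18] mem=[0,18,0,0]
After op 12 (push 9): stack=[18,9] mem=[0,18,0,0]
After op 13 (RCL M1): stack=[18,9,18] mem=[0,18,0,0]
After op 14 (-): stack=[18,-9] mem=[0,18,0,0]

Answer: -9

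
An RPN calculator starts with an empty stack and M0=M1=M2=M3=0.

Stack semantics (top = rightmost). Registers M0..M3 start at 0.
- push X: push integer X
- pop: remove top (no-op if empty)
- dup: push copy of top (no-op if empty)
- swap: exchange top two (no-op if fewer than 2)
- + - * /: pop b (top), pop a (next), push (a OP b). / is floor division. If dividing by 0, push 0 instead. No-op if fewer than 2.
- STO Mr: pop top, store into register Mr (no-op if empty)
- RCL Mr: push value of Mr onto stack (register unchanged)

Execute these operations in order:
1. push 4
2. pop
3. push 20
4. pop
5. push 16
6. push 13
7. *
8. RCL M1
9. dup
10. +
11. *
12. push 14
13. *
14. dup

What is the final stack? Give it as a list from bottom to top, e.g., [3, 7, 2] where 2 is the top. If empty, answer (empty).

After op 1 (push 4): stack=[4] mem=[0,0,0,0]
After op 2 (pop): stack=[empty] mem=[0,0,0,0]
After op 3 (push 20): stack=[20] mem=[0,0,0,0]
After op 4 (pop): stack=[empty] mem=[0,0,0,0]
After op 5 (push 16): stack=[16] mem=[0,0,0,0]
After op 6 (push 13): stack=[16,13] mem=[0,0,0,0]
After op 7 (*): stack=[208] mem=[0,0,0,0]
After op 8 (RCL M1): stack=[208,0] mem=[0,0,0,0]
After op 9 (dup): stack=[208,0,0] mem=[0,0,0,0]
After op 10 (+): stack=[208,0] mem=[0,0,0,0]
After op 11 (*): stack=[0] mem=[0,0,0,0]
After op 12 (push 14): stack=[0,14] mem=[0,0,0,0]
After op 13 (*): stack=[0] mem=[0,0,0,0]
After op 14 (dup): stack=[0,0] mem=[0,0,0,0]

Answer: [0, 0]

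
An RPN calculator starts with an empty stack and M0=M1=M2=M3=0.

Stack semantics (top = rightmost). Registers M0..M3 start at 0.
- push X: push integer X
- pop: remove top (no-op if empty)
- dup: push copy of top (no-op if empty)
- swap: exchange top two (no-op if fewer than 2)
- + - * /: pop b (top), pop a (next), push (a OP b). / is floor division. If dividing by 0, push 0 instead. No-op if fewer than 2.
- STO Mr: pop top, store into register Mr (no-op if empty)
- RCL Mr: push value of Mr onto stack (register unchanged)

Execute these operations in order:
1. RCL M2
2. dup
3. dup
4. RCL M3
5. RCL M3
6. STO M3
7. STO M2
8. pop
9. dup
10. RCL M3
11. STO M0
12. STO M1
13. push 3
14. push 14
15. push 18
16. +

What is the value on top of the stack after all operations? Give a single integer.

Answer: 32

Derivation:
After op 1 (RCL M2): stack=[0] mem=[0,0,0,0]
After op 2 (dup): stack=[0,0] mem=[0,0,0,0]
After op 3 (dup): stack=[0,0,0] mem=[0,0,0,0]
After op 4 (RCL M3): stack=[0,0,0,0] mem=[0,0,0,0]
After op 5 (RCL M3): stack=[0,0,0,0,0] mem=[0,0,0,0]
After op 6 (STO M3): stack=[0,0,0,0] mem=[0,0,0,0]
After op 7 (STO M2): stack=[0,0,0] mem=[0,0,0,0]
After op 8 (pop): stack=[0,0] mem=[0,0,0,0]
After op 9 (dup): stack=[0,0,0] mem=[0,0,0,0]
After op 10 (RCL M3): stack=[0,0,0,0] mem=[0,0,0,0]
After op 11 (STO M0): stack=[0,0,0] mem=[0,0,0,0]
After op 12 (STO M1): stack=[0,0] mem=[0,0,0,0]
After op 13 (push 3): stack=[0,0,3] mem=[0,0,0,0]
After op 14 (push 14): stack=[0,0,3,14] mem=[0,0,0,0]
After op 15 (push 18): stack=[0,0,3,14,18] mem=[0,0,0,0]
After op 16 (+): stack=[0,0,3,32] mem=[0,0,0,0]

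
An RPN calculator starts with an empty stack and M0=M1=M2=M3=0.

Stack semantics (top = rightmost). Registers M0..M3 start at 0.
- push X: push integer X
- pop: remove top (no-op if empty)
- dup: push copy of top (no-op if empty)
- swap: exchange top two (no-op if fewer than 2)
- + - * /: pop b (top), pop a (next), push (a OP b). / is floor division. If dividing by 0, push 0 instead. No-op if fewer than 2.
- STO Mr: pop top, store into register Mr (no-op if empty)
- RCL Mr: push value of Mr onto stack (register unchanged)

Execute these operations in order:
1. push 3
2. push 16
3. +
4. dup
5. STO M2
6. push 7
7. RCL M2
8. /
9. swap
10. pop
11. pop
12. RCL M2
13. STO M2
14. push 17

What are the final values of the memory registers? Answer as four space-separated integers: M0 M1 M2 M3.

Answer: 0 0 19 0

Derivation:
After op 1 (push 3): stack=[3] mem=[0,0,0,0]
After op 2 (push 16): stack=[3,16] mem=[0,0,0,0]
After op 3 (+): stack=[19] mem=[0,0,0,0]
After op 4 (dup): stack=[19,19] mem=[0,0,0,0]
After op 5 (STO M2): stack=[19] mem=[0,0,19,0]
After op 6 (push 7): stack=[19,7] mem=[0,0,19,0]
After op 7 (RCL M2): stack=[19,7,19] mem=[0,0,19,0]
After op 8 (/): stack=[19,0] mem=[0,0,19,0]
After op 9 (swap): stack=[0,19] mem=[0,0,19,0]
After op 10 (pop): stack=[0] mem=[0,0,19,0]
After op 11 (pop): stack=[empty] mem=[0,0,19,0]
After op 12 (RCL M2): stack=[19] mem=[0,0,19,0]
After op 13 (STO M2): stack=[empty] mem=[0,0,19,0]
After op 14 (push 17): stack=[17] mem=[0,0,19,0]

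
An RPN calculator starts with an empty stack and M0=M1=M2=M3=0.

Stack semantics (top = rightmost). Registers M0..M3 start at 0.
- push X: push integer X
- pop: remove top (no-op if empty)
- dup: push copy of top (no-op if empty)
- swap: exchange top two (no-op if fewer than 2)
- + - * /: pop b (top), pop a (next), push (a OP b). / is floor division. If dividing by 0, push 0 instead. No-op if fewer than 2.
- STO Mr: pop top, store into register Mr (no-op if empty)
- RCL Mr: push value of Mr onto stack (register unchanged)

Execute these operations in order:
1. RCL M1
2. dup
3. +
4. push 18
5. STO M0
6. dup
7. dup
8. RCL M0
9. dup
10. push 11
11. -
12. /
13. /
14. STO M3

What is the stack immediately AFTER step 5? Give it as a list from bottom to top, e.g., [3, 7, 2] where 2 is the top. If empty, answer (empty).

After op 1 (RCL M1): stack=[0] mem=[0,0,0,0]
After op 2 (dup): stack=[0,0] mem=[0,0,0,0]
After op 3 (+): stack=[0] mem=[0,0,0,0]
After op 4 (push 18): stack=[0,18] mem=[0,0,0,0]
After op 5 (STO M0): stack=[0] mem=[18,0,0,0]

[0]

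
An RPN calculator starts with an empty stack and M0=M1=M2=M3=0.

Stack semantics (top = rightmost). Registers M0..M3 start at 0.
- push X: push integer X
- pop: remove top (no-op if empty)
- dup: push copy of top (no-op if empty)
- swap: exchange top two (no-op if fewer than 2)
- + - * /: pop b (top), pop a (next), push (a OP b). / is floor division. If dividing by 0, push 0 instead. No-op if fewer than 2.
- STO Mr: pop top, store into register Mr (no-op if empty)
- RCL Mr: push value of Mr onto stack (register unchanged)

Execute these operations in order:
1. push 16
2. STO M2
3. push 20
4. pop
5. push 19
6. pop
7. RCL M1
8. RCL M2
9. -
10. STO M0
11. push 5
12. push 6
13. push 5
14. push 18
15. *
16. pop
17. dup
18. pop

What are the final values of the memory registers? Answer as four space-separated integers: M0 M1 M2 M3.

After op 1 (push 16): stack=[16] mem=[0,0,0,0]
After op 2 (STO M2): stack=[empty] mem=[0,0,16,0]
After op 3 (push 20): stack=[20] mem=[0,0,16,0]
After op 4 (pop): stack=[empty] mem=[0,0,16,0]
After op 5 (push 19): stack=[19] mem=[0,0,16,0]
After op 6 (pop): stack=[empty] mem=[0,0,16,0]
After op 7 (RCL M1): stack=[0] mem=[0,0,16,0]
After op 8 (RCL M2): stack=[0,16] mem=[0,0,16,0]
After op 9 (-): stack=[-16] mem=[0,0,16,0]
After op 10 (STO M0): stack=[empty] mem=[-16,0,16,0]
After op 11 (push 5): stack=[5] mem=[-16,0,16,0]
After op 12 (push 6): stack=[5,6] mem=[-16,0,16,0]
After op 13 (push 5): stack=[5,6,5] mem=[-16,0,16,0]
After op 14 (push 18): stack=[5,6,5,18] mem=[-16,0,16,0]
After op 15 (*): stack=[5,6,90] mem=[-16,0,16,0]
After op 16 (pop): stack=[5,6] mem=[-16,0,16,0]
After op 17 (dup): stack=[5,6,6] mem=[-16,0,16,0]
After op 18 (pop): stack=[5,6] mem=[-16,0,16,0]

Answer: -16 0 16 0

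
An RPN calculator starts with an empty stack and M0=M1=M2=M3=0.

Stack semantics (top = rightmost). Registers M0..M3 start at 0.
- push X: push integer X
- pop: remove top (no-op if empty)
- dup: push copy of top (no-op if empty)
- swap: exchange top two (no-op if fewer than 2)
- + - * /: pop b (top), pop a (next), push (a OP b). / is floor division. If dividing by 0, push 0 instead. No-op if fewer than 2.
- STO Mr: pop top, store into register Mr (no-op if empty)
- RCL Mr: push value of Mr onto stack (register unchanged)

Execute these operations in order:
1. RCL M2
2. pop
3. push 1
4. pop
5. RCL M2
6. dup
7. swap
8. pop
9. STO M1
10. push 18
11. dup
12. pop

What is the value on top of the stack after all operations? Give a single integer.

After op 1 (RCL M2): stack=[0] mem=[0,0,0,0]
After op 2 (pop): stack=[empty] mem=[0,0,0,0]
After op 3 (push 1): stack=[1] mem=[0,0,0,0]
After op 4 (pop): stack=[empty] mem=[0,0,0,0]
After op 5 (RCL M2): stack=[0] mem=[0,0,0,0]
After op 6 (dup): stack=[0,0] mem=[0,0,0,0]
After op 7 (swap): stack=[0,0] mem=[0,0,0,0]
After op 8 (pop): stack=[0] mem=[0,0,0,0]
After op 9 (STO M1): stack=[empty] mem=[0,0,0,0]
After op 10 (push 18): stack=[18] mem=[0,0,0,0]
After op 11 (dup): stack=[18,18] mem=[0,0,0,0]
After op 12 (pop): stack=[18] mem=[0,0,0,0]

Answer: 18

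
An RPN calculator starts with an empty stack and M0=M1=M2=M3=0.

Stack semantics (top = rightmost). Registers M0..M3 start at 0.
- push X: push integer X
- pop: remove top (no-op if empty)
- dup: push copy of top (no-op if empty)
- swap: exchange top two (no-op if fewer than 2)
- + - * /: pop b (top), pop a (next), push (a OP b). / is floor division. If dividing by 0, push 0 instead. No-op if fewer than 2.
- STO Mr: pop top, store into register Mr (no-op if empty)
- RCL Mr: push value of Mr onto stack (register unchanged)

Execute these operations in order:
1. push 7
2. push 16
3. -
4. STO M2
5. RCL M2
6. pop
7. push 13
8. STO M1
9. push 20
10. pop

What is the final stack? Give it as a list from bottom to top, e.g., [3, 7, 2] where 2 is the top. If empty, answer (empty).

Answer: (empty)

Derivation:
After op 1 (push 7): stack=[7] mem=[0,0,0,0]
After op 2 (push 16): stack=[7,16] mem=[0,0,0,0]
After op 3 (-): stack=[-9] mem=[0,0,0,0]
After op 4 (STO M2): stack=[empty] mem=[0,0,-9,0]
After op 5 (RCL M2): stack=[-9] mem=[0,0,-9,0]
After op 6 (pop): stack=[empty] mem=[0,0,-9,0]
After op 7 (push 13): stack=[13] mem=[0,0,-9,0]
After op 8 (STO M1): stack=[empty] mem=[0,13,-9,0]
After op 9 (push 20): stack=[20] mem=[0,13,-9,0]
After op 10 (pop): stack=[empty] mem=[0,13,-9,0]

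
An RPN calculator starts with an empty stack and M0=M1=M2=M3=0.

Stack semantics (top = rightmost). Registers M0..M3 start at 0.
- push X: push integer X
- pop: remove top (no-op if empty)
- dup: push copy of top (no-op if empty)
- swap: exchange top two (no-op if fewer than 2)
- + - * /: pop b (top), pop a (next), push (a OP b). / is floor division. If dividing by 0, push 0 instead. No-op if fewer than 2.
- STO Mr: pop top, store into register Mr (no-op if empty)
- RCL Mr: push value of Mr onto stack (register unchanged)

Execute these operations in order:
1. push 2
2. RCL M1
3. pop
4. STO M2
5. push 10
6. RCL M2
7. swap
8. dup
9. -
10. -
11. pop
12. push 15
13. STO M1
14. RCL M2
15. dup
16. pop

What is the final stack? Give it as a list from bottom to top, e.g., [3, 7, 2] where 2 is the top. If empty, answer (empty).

Answer: [2]

Derivation:
After op 1 (push 2): stack=[2] mem=[0,0,0,0]
After op 2 (RCL M1): stack=[2,0] mem=[0,0,0,0]
After op 3 (pop): stack=[2] mem=[0,0,0,0]
After op 4 (STO M2): stack=[empty] mem=[0,0,2,0]
After op 5 (push 10): stack=[10] mem=[0,0,2,0]
After op 6 (RCL M2): stack=[10,2] mem=[0,0,2,0]
After op 7 (swap): stack=[2,10] mem=[0,0,2,0]
After op 8 (dup): stack=[2,10,10] mem=[0,0,2,0]
After op 9 (-): stack=[2,0] mem=[0,0,2,0]
After op 10 (-): stack=[2] mem=[0,0,2,0]
After op 11 (pop): stack=[empty] mem=[0,0,2,0]
After op 12 (push 15): stack=[15] mem=[0,0,2,0]
After op 13 (STO M1): stack=[empty] mem=[0,15,2,0]
After op 14 (RCL M2): stack=[2] mem=[0,15,2,0]
After op 15 (dup): stack=[2,2] mem=[0,15,2,0]
After op 16 (pop): stack=[2] mem=[0,15,2,0]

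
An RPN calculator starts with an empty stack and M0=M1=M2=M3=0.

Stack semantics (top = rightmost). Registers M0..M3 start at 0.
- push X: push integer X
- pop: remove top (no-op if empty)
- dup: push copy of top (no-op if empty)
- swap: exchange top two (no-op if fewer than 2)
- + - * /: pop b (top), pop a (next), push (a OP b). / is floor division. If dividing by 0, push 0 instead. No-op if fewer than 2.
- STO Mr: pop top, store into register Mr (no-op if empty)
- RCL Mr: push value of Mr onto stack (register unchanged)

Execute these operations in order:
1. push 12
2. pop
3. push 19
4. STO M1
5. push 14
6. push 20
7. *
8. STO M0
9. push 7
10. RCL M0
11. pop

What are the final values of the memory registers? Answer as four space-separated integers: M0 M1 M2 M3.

Answer: 280 19 0 0

Derivation:
After op 1 (push 12): stack=[12] mem=[0,0,0,0]
After op 2 (pop): stack=[empty] mem=[0,0,0,0]
After op 3 (push 19): stack=[19] mem=[0,0,0,0]
After op 4 (STO M1): stack=[empty] mem=[0,19,0,0]
After op 5 (push 14): stack=[14] mem=[0,19,0,0]
After op 6 (push 20): stack=[14,20] mem=[0,19,0,0]
After op 7 (*): stack=[280] mem=[0,19,0,0]
After op 8 (STO M0): stack=[empty] mem=[280,19,0,0]
After op 9 (push 7): stack=[7] mem=[280,19,0,0]
After op 10 (RCL M0): stack=[7,280] mem=[280,19,0,0]
After op 11 (pop): stack=[7] mem=[280,19,0,0]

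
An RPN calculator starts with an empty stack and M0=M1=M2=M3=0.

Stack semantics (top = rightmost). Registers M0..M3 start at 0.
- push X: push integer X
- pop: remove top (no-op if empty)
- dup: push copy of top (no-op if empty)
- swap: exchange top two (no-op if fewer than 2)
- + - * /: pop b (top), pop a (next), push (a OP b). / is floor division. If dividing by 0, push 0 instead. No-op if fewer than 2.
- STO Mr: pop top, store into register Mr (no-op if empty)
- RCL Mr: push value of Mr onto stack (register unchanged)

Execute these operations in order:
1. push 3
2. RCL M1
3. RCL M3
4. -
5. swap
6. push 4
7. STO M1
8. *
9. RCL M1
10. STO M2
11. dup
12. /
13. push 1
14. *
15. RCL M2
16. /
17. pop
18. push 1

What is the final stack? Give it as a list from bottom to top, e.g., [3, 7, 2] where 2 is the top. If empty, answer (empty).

Answer: [1]

Derivation:
After op 1 (push 3): stack=[3] mem=[0,0,0,0]
After op 2 (RCL M1): stack=[3,0] mem=[0,0,0,0]
After op 3 (RCL M3): stack=[3,0,0] mem=[0,0,0,0]
After op 4 (-): stack=[3,0] mem=[0,0,0,0]
After op 5 (swap): stack=[0,3] mem=[0,0,0,0]
After op 6 (push 4): stack=[0,3,4] mem=[0,0,0,0]
After op 7 (STO M1): stack=[0,3] mem=[0,4,0,0]
After op 8 (*): stack=[0] mem=[0,4,0,0]
After op 9 (RCL M1): stack=[0,4] mem=[0,4,0,0]
After op 10 (STO M2): stack=[0] mem=[0,4,4,0]
After op 11 (dup): stack=[0,0] mem=[0,4,4,0]
After op 12 (/): stack=[0] mem=[0,4,4,0]
After op 13 (push 1): stack=[0,1] mem=[0,4,4,0]
After op 14 (*): stack=[0] mem=[0,4,4,0]
After op 15 (RCL M2): stack=[0,4] mem=[0,4,4,0]
After op 16 (/): stack=[0] mem=[0,4,4,0]
After op 17 (pop): stack=[empty] mem=[0,4,4,0]
After op 18 (push 1): stack=[1] mem=[0,4,4,0]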